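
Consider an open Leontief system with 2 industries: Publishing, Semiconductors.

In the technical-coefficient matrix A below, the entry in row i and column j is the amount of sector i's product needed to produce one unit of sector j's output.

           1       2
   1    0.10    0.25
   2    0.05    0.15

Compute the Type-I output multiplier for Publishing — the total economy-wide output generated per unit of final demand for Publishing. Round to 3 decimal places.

m_1 = 1.196

I − A =
  [   0.90    -0.25]
  [  -0.05     0.85]
det(I−A) = (0.90)(0.85) − (-0.25)(-0.05) = 0.7525
adj(I−A) = [[0.85, 0.25], [0.05, 0.90]]
(I − A)⁻¹ = adj(I−A) / det(I−A) ≈
  [   1.1296     0.3322]
  [   0.0664     1.1960]
The output multiplier for sector j is the column-j sum of the Leontief inverse (I − A)⁻¹ = adj(I−A) / det(I−A).
Column 1 of adj(I−A): (0.85, 0.05); det(I−A) = 0.7525.
m_1 = (0.85 + 0.05) / 0.7525 = 0.90 / 0.7525 ≈ 1.196.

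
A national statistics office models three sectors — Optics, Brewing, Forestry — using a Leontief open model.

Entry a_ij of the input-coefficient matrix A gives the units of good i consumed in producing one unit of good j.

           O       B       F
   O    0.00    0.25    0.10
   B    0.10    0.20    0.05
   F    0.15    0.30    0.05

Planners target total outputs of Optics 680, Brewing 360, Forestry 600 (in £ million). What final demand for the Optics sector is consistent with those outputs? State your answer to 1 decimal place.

d_O = 530.0

I − A =
  [   1.00    -0.25    -0.10]
  [  -0.10     0.80    -0.05]
  [  -0.15    -0.30     0.95]
d = (I − A) x:
  d_O = (+1.00)·680 + (-0.25)·360 + (-0.10)·600 = 530.0
  d_B = (-0.10)·680 + (+0.80)·360 + (-0.05)·600 = 190.0
  d_F = (-0.15)·680 + (-0.30)·360 + (+0.95)·600 = 360.0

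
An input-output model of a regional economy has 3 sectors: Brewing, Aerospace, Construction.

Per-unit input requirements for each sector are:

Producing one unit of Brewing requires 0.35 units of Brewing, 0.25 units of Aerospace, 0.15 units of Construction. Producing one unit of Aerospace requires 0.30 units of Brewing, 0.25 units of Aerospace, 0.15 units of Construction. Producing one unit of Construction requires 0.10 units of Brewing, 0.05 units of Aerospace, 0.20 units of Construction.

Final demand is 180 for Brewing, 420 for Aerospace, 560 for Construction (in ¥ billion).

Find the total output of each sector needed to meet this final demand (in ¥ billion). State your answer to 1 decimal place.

x_1 = 858.0, x_2 = 914.8, x_3 = 1032.4

I − A =
  [   0.65    -0.30    -0.10]
  [  -0.25     0.75    -0.05]
  [  -0.15    -0.15     0.80]
Cofactors of I−A, C_ij = (−1)^(i+j)·(minor ij) (rows/columns in the sector order above):
  C_11 = (0.75)(0.80) − (-0.05)(-0.15) = 0.5925
  C_12 = −[(-0.25)(0.80) − (-0.05)(-0.15)] = 0.2075
  C_13 = (-0.25)(-0.15) − (0.75)(-0.15) = 0.1500
  C_21 = −[(-0.30)(0.80) − (-0.10)(-0.15)] = 0.2550
  C_22 = (0.65)(0.80) − (-0.10)(-0.15) = 0.5050
  C_23 = −[(0.65)(-0.15) − (-0.30)(-0.15)] = 0.1425
  C_31 = (-0.30)(-0.05) − (-0.10)(0.75) = 0.0900
  C_32 = −[(0.65)(-0.05) − (-0.10)(-0.25)] = 0.0575
  C_33 = (0.65)(0.75) − (-0.30)(-0.25) = 0.4125
det(I−A) = Σ_j (I−A)_1j·C_1j = (0.65)(0.5925) + (-0.30)(0.2075) + (-0.10)(0.1500) = 0.307875
adj(I−A) = Cᵀ =
  [ 0.5925   0.2550   0.0900]
  [ 0.2075   0.5050   0.0575]
  [ 0.1500   0.1425   0.4125]
(I − A)⁻¹ = adj(I−A) / det(I−A) ≈
  [   1.9245     0.8283     0.2923]
  [   0.6740     1.6403     0.1868]
  [   0.4872     0.4629     1.3398]
x = (I − A)⁻¹ d = adj(I−A)·d / det(I−A), with det(I−A) = 0.307875:
  x_1 = (0.5925·180 + 0.2550·420 + 0.0900·560) / 0.307875 = 264.15 / 0.307875 ≈ 858.0
  x_2 = (0.2075·180 + 0.5050·420 + 0.0575·560) / 0.307875 = 281.65 / 0.307875 ≈ 914.8
  x_3 = (0.1500·180 + 0.1425·420 + 0.4125·560) / 0.307875 = 317.85 / 0.307875 ≈ 1032.4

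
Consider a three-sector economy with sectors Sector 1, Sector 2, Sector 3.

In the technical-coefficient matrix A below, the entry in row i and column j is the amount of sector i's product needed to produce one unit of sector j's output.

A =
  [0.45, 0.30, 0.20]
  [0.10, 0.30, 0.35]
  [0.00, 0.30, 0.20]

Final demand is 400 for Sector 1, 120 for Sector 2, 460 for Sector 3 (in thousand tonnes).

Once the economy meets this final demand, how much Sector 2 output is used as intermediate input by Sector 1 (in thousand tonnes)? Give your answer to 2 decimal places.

z_21 = 150.15

I − A =
  [   0.55    -0.30    -0.20]
  [  -0.10     0.70    -0.35]
  [   0.00    -0.30     0.80]
Cofactors of I−A, C_ij = (−1)^(i+j)·(minor ij) (rows/columns in the sector order above):
  C_11 = (0.70)(0.80) − (-0.35)(-0.30) = 0.4550
  C_12 = −[(-0.10)(0.80) − (-0.35)(0.00)] = 0.0800
  C_13 = (-0.10)(-0.30) − (0.70)(0.00) = 0.0300
  C_21 = −[(-0.30)(0.80) − (-0.20)(-0.30)] = 0.3000
  C_22 = (0.55)(0.80) − (-0.20)(0.00) = 0.4400
  C_23 = −[(0.55)(-0.30) − (-0.30)(0.00)] = 0.1650
  C_31 = (-0.30)(-0.35) − (-0.20)(0.70) = 0.2450
  C_32 = −[(0.55)(-0.35) − (-0.20)(-0.10)] = 0.2125
  C_33 = (0.55)(0.70) − (-0.30)(-0.10) = 0.3550
det(I−A) = Σ_j (I−A)_1j·C_1j = (0.55)(0.4550) + (-0.30)(0.0800) + (-0.20)(0.0300) = 0.22025
adj(I−A) = Cᵀ =
  [ 0.4550   0.3000   0.2450]
  [ 0.0800   0.4400   0.2125]
  [ 0.0300   0.1650   0.3550]
(I − A)⁻¹ = adj(I−A) / det(I−A) ≈
  [   2.0658     1.3621     1.1124]
  [   0.3632     1.9977     0.9648]
  [   0.1362     0.7491     1.6118]
First solve x = (I − A)⁻¹ d = adj(I−A)·d / det(I−A); in particular x_1 = (0.4550·400 + 0.3000·120 + 0.2450·460) / 0.22025 = 330.70 / 0.22025 ≈ 1501.4756.
Intermediate flow from 2 to 1: z_21 = a_21 · x_1 = 0.10 × 330.70 / 0.22025 = 33.07 / 0.22025 ≈ 150.15.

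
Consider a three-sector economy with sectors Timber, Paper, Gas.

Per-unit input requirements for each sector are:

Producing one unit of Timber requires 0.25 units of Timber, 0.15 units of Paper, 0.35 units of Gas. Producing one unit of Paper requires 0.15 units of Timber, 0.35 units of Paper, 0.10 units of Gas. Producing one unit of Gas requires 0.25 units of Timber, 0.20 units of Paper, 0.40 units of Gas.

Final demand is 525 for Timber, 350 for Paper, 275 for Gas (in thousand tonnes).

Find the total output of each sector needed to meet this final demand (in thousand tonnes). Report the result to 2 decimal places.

x_1 = 1490.28, x_2 = 1360.66, x_3 = 1554.44

I − A =
  [   0.75    -0.15    -0.25]
  [  -0.15     0.65    -0.20]
  [  -0.35    -0.10     0.60]
Cofactors of I−A, C_ij = (−1)^(i+j)·(minor ij) (rows/columns in the sector order above):
  C_11 = (0.65)(0.60) − (-0.20)(-0.10) = 0.3700
  C_12 = −[(-0.15)(0.60) − (-0.20)(-0.35)] = 0.1600
  C_13 = (-0.15)(-0.10) − (0.65)(-0.35) = 0.2425
  C_21 = −[(-0.15)(0.60) − (-0.25)(-0.10)] = 0.1150
  C_22 = (0.75)(0.60) − (-0.25)(-0.35) = 0.3625
  C_23 = −[(0.75)(-0.10) − (-0.15)(-0.35)] = 0.1275
  C_31 = (-0.15)(-0.20) − (-0.25)(0.65) = 0.1925
  C_32 = −[(0.75)(-0.20) − (-0.25)(-0.15)] = 0.1875
  C_33 = (0.75)(0.65) − (-0.15)(-0.15) = 0.4650
det(I−A) = Σ_j (I−A)_1j·C_1j = (0.75)(0.3700) + (-0.15)(0.1600) + (-0.25)(0.2425) = 0.192875
adj(I−A) = Cᵀ =
  [ 0.3700   0.1150   0.1925]
  [ 0.1600   0.3625   0.1875]
  [ 0.2425   0.1275   0.4650]
(I − A)⁻¹ = adj(I−A) / det(I−A) ≈
  [   1.9183     0.5962     0.9981]
  [   0.8296     1.8795     0.9721]
  [   1.2573     0.6610     2.4109]
x = (I − A)⁻¹ d = adj(I−A)·d / det(I−A), with det(I−A) = 0.192875:
  x_1 = (0.3700·525 + 0.1150·350 + 0.1925·275) / 0.192875 = 287.4375 / 0.192875 ≈ 1490.28
  x_2 = (0.1600·525 + 0.3625·350 + 0.1875·275) / 0.192875 = 262.4375 / 0.192875 ≈ 1360.66
  x_3 = (0.2425·525 + 0.1275·350 + 0.4650·275) / 0.192875 = 299.8125 / 0.192875 ≈ 1554.44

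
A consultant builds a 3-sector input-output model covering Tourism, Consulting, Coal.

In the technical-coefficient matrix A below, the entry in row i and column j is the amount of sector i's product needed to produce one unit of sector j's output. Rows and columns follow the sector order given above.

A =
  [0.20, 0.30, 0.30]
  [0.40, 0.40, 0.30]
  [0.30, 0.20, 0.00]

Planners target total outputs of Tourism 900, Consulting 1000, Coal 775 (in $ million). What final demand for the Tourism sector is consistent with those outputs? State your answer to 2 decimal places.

d_1 = 187.50

I − A =
  [   0.80    -0.30    -0.30]
  [  -0.40     0.60    -0.30]
  [  -0.30    -0.20     1.00]
d = (I − A) x:
  d_1 = (+0.80)·900 + (-0.30)·1000 + (-0.30)·775 = 187.50
  d_2 = (-0.40)·900 + (+0.60)·1000 + (-0.30)·775 = 7.50
  d_3 = (-0.30)·900 + (-0.20)·1000 + (+1.00)·775 = 305.00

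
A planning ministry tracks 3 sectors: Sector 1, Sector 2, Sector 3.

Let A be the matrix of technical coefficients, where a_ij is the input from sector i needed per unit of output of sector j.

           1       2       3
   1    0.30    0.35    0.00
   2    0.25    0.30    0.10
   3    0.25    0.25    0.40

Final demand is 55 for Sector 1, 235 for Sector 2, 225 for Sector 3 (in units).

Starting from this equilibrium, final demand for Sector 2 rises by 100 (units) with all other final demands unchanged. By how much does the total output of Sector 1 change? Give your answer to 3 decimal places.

I − A =
  [   0.70    -0.35     0.00]
  [  -0.25     0.70    -0.10]
  [  -0.25    -0.25     0.60]
Cofactors of I−A, C_ij = (−1)^(i+j)·(minor ij) (rows/columns in the sector order above):
  C_11 = (0.70)(0.60) − (-0.10)(-0.25) = 0.3950
  C_12 = −[(-0.25)(0.60) − (-0.10)(-0.25)] = 0.1750
  C_13 = (-0.25)(-0.25) − (0.70)(-0.25) = 0.2375
  C_21 = −[(-0.35)(0.60) − (0.00)(-0.25)] = 0.2100
  C_22 = (0.70)(0.60) − (0.00)(-0.25) = 0.4200
  C_23 = −[(0.70)(-0.25) − (-0.35)(-0.25)] = 0.2625
  C_31 = (-0.35)(-0.10) − (0.00)(0.70) = 0.0350
  C_32 = −[(0.70)(-0.10) − (0.00)(-0.25)] = 0.0700
  C_33 = (0.70)(0.70) − (-0.35)(-0.25) = 0.4025
det(I−A) = Σ_j (I−A)_1j·C_1j = (0.70)(0.3950) + (-0.35)(0.1750) + (0.00)(0.2375) = 0.21525
adj(I−A) = Cᵀ =
  [ 0.3950   0.2100   0.0350]
  [ 0.1750   0.4200   0.0700]
  [ 0.2375   0.2625   0.4025]
(I − A)⁻¹ = adj(I−A) / det(I−A) ≈
  [   1.8351     0.9756     0.1626]
  [   0.8130     1.9512     0.3252]
  [   1.1034     1.2195     1.8699]
Δx = (I − A)⁻¹ Δd with Δd having +100 in the Sector 2 component and 0 elsewhere.
So Δx_1 = L_12 · (+100), where L_12 = adj(I−A)_12 / det(I−A) = 0.2100 / 0.21525.
Δx_1 = 0.2100 × (+100) / 0.21525 = 21.00 / 0.21525 ≈ 97.561.

Δx_1 = 97.561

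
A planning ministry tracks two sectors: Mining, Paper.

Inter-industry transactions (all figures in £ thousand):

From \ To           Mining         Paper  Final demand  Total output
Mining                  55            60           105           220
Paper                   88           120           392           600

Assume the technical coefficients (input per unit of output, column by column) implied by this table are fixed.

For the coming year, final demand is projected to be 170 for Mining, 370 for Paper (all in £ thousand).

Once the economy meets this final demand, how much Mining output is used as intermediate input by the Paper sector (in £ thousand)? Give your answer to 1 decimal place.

Technical coefficients a_ij = z_ij / X_j:
  a_MM = 55/220 = 0.25, a_PM = 88/220 = 0.40
  a_MP = 60/600 = 0.10, a_PP = 120/600 = 0.20
I − A =
  [   0.75    -0.10]
  [  -0.40     0.80]
det(I−A) = (0.75)(0.80) − (-0.10)(-0.40) = 0.5600
adj(I−A) = [[0.80, 0.10], [0.40, 0.75]]
(I − A)⁻¹ = adj(I−A) / det(I−A) ≈
  [   1.4286     0.1786]
  [   0.7143     1.3393]
First solve x = (I − A)⁻¹ d = adj(I−A)·d / det(I−A); in particular x_P = (0.40·170 + 0.75·370) / 0.5600 = 345.50 / 0.5600 ≈ 616.964.
Intermediate flow from M to P: z_MP = a_MP · x_P = 0.10 × 345.50 / 0.5600 = 34.55 / 0.5600 ≈ 61.7.

z_MP = 61.7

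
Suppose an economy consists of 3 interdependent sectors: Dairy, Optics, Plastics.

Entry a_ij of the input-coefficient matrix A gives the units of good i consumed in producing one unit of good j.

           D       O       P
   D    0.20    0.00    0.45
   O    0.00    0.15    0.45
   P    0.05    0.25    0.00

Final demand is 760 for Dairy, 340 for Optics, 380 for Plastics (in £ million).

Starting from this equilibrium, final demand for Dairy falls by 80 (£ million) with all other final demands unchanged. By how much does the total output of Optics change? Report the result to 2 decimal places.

Δx_O = -3.15

I − A =
  [   0.80     0.00    -0.45]
  [   0.00     0.85    -0.45]
  [  -0.05    -0.25     1.00]
Cofactors of I−A, C_ij = (−1)^(i+j)·(minor ij) (rows/columns in the sector order above):
  C_11 = (0.85)(1.00) − (-0.45)(-0.25) = 0.7375
  C_12 = −[(0.00)(1.00) − (-0.45)(-0.05)] = 0.0225
  C_13 = (0.00)(-0.25) − (0.85)(-0.05) = 0.0425
  C_21 = −[(0.00)(1.00) − (-0.45)(-0.25)] = 0.1125
  C_22 = (0.80)(1.00) − (-0.45)(-0.05) = 0.7775
  C_23 = −[(0.80)(-0.25) − (0.00)(-0.05)] = 0.2000
  C_31 = (0.00)(-0.45) − (-0.45)(0.85) = 0.3825
  C_32 = −[(0.80)(-0.45) − (-0.45)(0.00)] = 0.3600
  C_33 = (0.80)(0.85) − (0.00)(0.00) = 0.6800
det(I−A) = Σ_j (I−A)_1j·C_1j = (0.80)(0.7375) + (0.00)(0.0225) + (-0.45)(0.0425) = 0.570875
adj(I−A) = Cᵀ =
  [ 0.7375   0.1125   0.3825]
  [ 0.0225   0.7775   0.3600]
  [ 0.0425   0.2000   0.6800]
(I − A)⁻¹ = adj(I−A) / det(I−A) ≈
  [   1.2919     0.1971     0.6700]
  [   0.0394     1.3619     0.6306]
  [   0.0744     0.3503     1.1912]
Δx = (I − A)⁻¹ Δd with Δd having -80 in the Dairy component and 0 elsewhere.
So Δx_O = L_OD · (-80), where L_OD = adj(I−A)_OD / det(I−A) = 0.0225 / 0.570875.
Δx_O = 0.0225 × (-80) / 0.570875 = -1.80 / 0.570875 ≈ -3.15.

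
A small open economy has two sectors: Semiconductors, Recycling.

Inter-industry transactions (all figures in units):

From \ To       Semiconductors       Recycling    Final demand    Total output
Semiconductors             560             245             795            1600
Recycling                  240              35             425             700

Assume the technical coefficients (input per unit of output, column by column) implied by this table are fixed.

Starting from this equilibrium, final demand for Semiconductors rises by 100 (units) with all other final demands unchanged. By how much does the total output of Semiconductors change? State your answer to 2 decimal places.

Δx_S = 168.14

Technical coefficients a_ij = z_ij / X_j:
  a_SS = 560/1600 = 0.35, a_RS = 240/1600 = 0.15
  a_SR = 245/700 = 0.35, a_RR = 35/700 = 0.05
I − A =
  [   0.65    -0.35]
  [  -0.15     0.95]
det(I−A) = (0.65)(0.95) − (-0.35)(-0.15) = 0.5650
adj(I−A) = [[0.95, 0.35], [0.15, 0.65]]
(I − A)⁻¹ = adj(I−A) / det(I−A) ≈
  [   1.6814     0.6195]
  [   0.2655     1.1504]
Δx = (I − A)⁻¹ Δd with Δd having +100 in the Semiconductors component and 0 elsewhere.
So Δx_S = L_SS · (+100), where L_SS = adj(I−A)_SS / det(I−A) = 0.95 / 0.5650.
Δx_S = 0.95 × (+100) / 0.5650 = 95.00 / 0.5650 ≈ 168.14.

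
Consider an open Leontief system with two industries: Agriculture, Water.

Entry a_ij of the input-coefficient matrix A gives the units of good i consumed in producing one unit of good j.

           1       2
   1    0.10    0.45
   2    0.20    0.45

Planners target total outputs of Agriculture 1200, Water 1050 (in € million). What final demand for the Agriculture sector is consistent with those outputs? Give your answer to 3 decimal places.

d_1 = 607.500

I − A =
  [   0.90    -0.45]
  [  -0.20     0.55]
d = (I − A) x:
  d_1 = (+0.90)·1200 + (-0.45)·1050 = 607.500
  d_2 = (-0.20)·1200 + (+0.55)·1050 = 337.500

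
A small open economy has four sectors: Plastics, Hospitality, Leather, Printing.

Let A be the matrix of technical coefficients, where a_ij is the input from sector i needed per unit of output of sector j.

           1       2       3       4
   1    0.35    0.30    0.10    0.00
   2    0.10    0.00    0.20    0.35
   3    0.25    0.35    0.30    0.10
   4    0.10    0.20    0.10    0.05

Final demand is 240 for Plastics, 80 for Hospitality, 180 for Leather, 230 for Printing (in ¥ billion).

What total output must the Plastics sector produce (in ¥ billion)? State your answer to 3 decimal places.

I − A =
  [   0.65    -0.30    -0.10     0.00]
  [  -0.10     1.00    -0.20    -0.35]
  [  -0.25    -0.35     0.70    -0.10]
  [  -0.10    -0.20    -0.10     0.95]
Compute the cofactors C_ij = (−1)^(i+j)·(3×3 minor ij) of I−A; the adjugate is their transpose:
adj(I−A) = Cᵀ =
  [ 0.523250   0.231750   0.155500   0.101750]
  [ 0.148250   0.401000   0.159250   0.164500]
  [ 0.277500   0.303375   0.533000   0.167875]
  [ 0.115500   0.140750   0.106000   0.345000]
det(I−A) = Σ_j (I−A)_1j·C_1j = (0.65)(0.523250) + (-0.30)(0.148250) + (-0.10)(0.277500) + (0.00)(0.115500) = 0.2678875
(I − A)⁻¹ = adj(I−A) / det(I−A) ≈
  [   1.9532     0.8651     0.5805     0.3798]
  [   0.5534     1.4969     0.5945     0.6141]
  [   1.0359     1.1325     1.9896     0.6267]
  [   0.4312     0.5254     0.3957     1.2879]
x = (I − A)⁻¹ d = adj(I−A)·d / det(I−A), with det(I−A) = 0.2678875:
  x_1 = (0.523250·240 + 0.231750·80 + 0.155500·180 + 0.101750·230) / 0.2678875 = 195.5125 / 0.2678875 ≈ 729.831
  x_2 = (0.148250·240 + 0.401000·80 + 0.159250·180 + 0.164500·230) / 0.2678875 = 134.16 / 0.2678875 ≈ 500.807
  x_3 = (0.277500·240 + 0.303375·80 + 0.533000·180 + 0.167875·230) / 0.2678875 = 225.42125 / 0.2678875 ≈ 841.477
  x_4 = (0.115500·240 + 0.140750·80 + 0.106000·180 + 0.345000·230) / 0.2678875 = 137.41 / 0.2678875 ≈ 512.939

x_1 = 729.831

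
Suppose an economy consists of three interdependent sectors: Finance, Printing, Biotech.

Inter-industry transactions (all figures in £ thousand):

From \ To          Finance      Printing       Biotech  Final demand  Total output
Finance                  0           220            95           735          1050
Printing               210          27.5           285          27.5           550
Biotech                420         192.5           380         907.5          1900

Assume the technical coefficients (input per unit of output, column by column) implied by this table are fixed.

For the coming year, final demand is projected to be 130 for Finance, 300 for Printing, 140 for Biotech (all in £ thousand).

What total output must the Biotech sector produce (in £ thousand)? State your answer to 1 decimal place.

Technical coefficients a_ij = z_ij / X_j:
  a_FF = 0/1050 = 0.00, a_PF = 210/1050 = 0.20, a_BF = 420/1050 = 0.40
  a_FP = 220/550 = 0.40, a_PP = 27.5/550 = 0.05, a_BP = 192.5/550 = 0.35
  a_FB = 95/1900 = 0.05, a_PB = 285/1900 = 0.15, a_BB = 380/1900 = 0.20
I − A =
  [   1.00    -0.40    -0.05]
  [  -0.20     0.95    -0.15]
  [  -0.40    -0.35     0.80]
Cofactors of I−A, C_ij = (−1)^(i+j)·(minor ij) (rows/columns in the sector order above):
  C_11 = (0.95)(0.80) − (-0.15)(-0.35) = 0.7075
  C_12 = −[(-0.20)(0.80) − (-0.15)(-0.40)] = 0.2200
  C_13 = (-0.20)(-0.35) − (0.95)(-0.40) = 0.4500
  C_21 = −[(-0.40)(0.80) − (-0.05)(-0.35)] = 0.3375
  C_22 = (1.00)(0.80) − (-0.05)(-0.40) = 0.7800
  C_23 = −[(1.00)(-0.35) − (-0.40)(-0.40)] = 0.5100
  C_31 = (-0.40)(-0.15) − (-0.05)(0.95) = 0.1075
  C_32 = −[(1.00)(-0.15) − (-0.05)(-0.20)] = 0.1600
  C_33 = (1.00)(0.95) − (-0.40)(-0.20) = 0.8700
det(I−A) = Σ_j (I−A)_1j·C_1j = (1.00)(0.7075) + (-0.40)(0.2200) + (-0.05)(0.4500) = 0.5970
adj(I−A) = Cᵀ =
  [ 0.7075   0.3375   0.1075]
  [ 0.2200   0.7800   0.1600]
  [ 0.4500   0.5100   0.8700]
(I − A)⁻¹ = adj(I−A) / det(I−A) ≈
  [   1.1851     0.5653     0.1801]
  [   0.3685     1.3065     0.2680]
  [   0.7538     0.8543     1.4573]
x = (I − A)⁻¹ d = adj(I−A)·d / det(I−A), with det(I−A) = 0.5970:
  x_F = (0.7075·130 + 0.3375·300 + 0.1075·140) / 0.5970 = 208.275 / 0.5970 ≈ 348.9
  x_P = (0.2200·130 + 0.7800·300 + 0.1600·140) / 0.5970 = 285.00 / 0.5970 ≈ 477.4
  x_B = (0.4500·130 + 0.5100·300 + 0.8700·140) / 0.5970 = 333.30 / 0.5970 ≈ 558.3

x_B = 558.3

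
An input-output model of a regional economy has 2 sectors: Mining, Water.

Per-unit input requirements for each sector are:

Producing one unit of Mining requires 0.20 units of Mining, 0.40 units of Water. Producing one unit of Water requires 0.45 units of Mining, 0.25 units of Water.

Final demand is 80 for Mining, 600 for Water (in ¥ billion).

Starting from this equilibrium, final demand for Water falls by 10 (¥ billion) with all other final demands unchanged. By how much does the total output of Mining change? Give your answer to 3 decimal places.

I − A =
  [   0.80    -0.45]
  [  -0.40     0.75]
det(I−A) = (0.80)(0.75) − (-0.45)(-0.40) = 0.4200
adj(I−A) = [[0.75, 0.45], [0.40, 0.80]]
(I − A)⁻¹ = adj(I−A) / det(I−A) ≈
  [   1.7857     1.0714]
  [   0.9524     1.9048]
Δx = (I − A)⁻¹ Δd with Δd having -10 in the Water component and 0 elsewhere.
So Δx_1 = L_12 · (-10), where L_12 = adj(I−A)_12 / det(I−A) = 0.45 / 0.4200.
Δx_1 = 0.45 × (-10) / 0.4200 = -4.50 / 0.4200 ≈ -10.714.

Δx_1 = -10.714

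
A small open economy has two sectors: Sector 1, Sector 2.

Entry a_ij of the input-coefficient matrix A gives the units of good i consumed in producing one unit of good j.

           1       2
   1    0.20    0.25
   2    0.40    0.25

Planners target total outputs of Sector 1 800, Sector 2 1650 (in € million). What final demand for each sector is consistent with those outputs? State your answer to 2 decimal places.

d_1 = 227.50, d_2 = 917.50

I − A =
  [   0.80    -0.25]
  [  -0.40     0.75]
d = (I − A) x:
  d_1 = (+0.80)·800 + (-0.25)·1650 = 227.50
  d_2 = (-0.40)·800 + (+0.75)·1650 = 917.50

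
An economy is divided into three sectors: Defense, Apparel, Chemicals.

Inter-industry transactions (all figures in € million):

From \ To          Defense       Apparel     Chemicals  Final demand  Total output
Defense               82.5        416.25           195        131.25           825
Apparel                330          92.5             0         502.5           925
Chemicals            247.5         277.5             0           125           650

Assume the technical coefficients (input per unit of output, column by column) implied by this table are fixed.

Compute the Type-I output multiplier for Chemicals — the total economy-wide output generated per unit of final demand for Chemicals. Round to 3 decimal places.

Technical coefficients a_ij = z_ij / X_j:
  a_DD = 82.5/825 = 0.10, a_AD = 330/825 = 0.40, a_CD = 247.5/825 = 0.30
  a_DA = 416.25/925 = 0.45, a_AA = 92.5/925 = 0.10, a_CA = 277.5/925 = 0.30
  a_DC = 195/650 = 0.30, a_AC = 0/650 = 0.00, a_CC = 0/650 = 0.00
I − A =
  [   0.90    -0.45    -0.30]
  [  -0.40     0.90     0.00]
  [  -0.30    -0.30     1.00]
Cofactors of I−A, C_ij = (−1)^(i+j)·(minor ij) (rows/columns in the sector order above):
  C_11 = (0.90)(1.00) − (0.00)(-0.30) = 0.9000
  C_12 = −[(-0.40)(1.00) − (0.00)(-0.30)] = 0.4000
  C_13 = (-0.40)(-0.30) − (0.90)(-0.30) = 0.3900
  C_21 = −[(-0.45)(1.00) − (-0.30)(-0.30)] = 0.5400
  C_22 = (0.90)(1.00) − (-0.30)(-0.30) = 0.8100
  C_23 = −[(0.90)(-0.30) − (-0.45)(-0.30)] = 0.4050
  C_31 = (-0.45)(0.00) − (-0.30)(0.90) = 0.2700
  C_32 = −[(0.90)(0.00) − (-0.30)(-0.40)] = 0.1200
  C_33 = (0.90)(0.90) − (-0.45)(-0.40) = 0.6300
det(I−A) = Σ_j (I−A)_1j·C_1j = (0.90)(0.9000) + (-0.45)(0.4000) + (-0.30)(0.3900) = 0.5130
adj(I−A) = Cᵀ =
  [ 0.9000   0.5400   0.2700]
  [ 0.4000   0.8100   0.1200]
  [ 0.3900   0.4050   0.6300]
(I − A)⁻¹ = adj(I−A) / det(I−A) ≈
  [   1.7544     1.0526     0.5263]
  [   0.7797     1.5789     0.2339]
  [   0.7602     0.7895     1.2281]
The output multiplier for sector j is the column-j sum of the Leontief inverse (I − A)⁻¹ = adj(I−A) / det(I−A).
Column C of adj(I−A): (0.2700, 0.1200, 0.6300); det(I−A) = 0.5130.
m_C = (0.2700 + 0.1200 + 0.6300) / 0.5130 = 1.02 / 0.5130 ≈ 1.988.

m_C = 1.988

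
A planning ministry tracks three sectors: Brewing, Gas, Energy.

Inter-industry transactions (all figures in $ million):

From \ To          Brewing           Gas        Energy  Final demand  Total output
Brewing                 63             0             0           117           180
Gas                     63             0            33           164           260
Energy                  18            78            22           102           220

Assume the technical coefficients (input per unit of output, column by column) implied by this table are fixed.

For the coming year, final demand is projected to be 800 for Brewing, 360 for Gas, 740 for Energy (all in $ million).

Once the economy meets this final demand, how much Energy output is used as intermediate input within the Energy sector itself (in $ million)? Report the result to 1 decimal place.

Technical coefficients a_ij = z_ij / X_j:
  a_BB = 63/180 = 0.35, a_GB = 63/180 = 0.35, a_EB = 18/180 = 0.10
  a_BG = 0/260 = 0.00, a_GG = 0/260 = 0.00, a_EG = 78/260 = 0.30
  a_BE = 0/220 = 0.00, a_GE = 33/220 = 0.15, a_EE = 22/220 = 0.10
I − A =
  [   0.65     0.00     0.00]
  [  -0.35     1.00    -0.15]
  [  -0.10    -0.30     0.90]
Cofactors of I−A, C_ij = (−1)^(i+j)·(minor ij) (rows/columns in the sector order above):
  C_11 = (1.00)(0.90) − (-0.15)(-0.30) = 0.8550
  C_12 = −[(-0.35)(0.90) − (-0.15)(-0.10)] = 0.3300
  C_13 = (-0.35)(-0.30) − (1.00)(-0.10) = 0.2050
  C_21 = −[(0.00)(0.90) − (0.00)(-0.30)] = 0.0000
  C_22 = (0.65)(0.90) − (0.00)(-0.10) = 0.5850
  C_23 = −[(0.65)(-0.30) − (0.00)(-0.10)] = 0.1950
  C_31 = (0.00)(-0.15) − (0.00)(1.00) = 0.0000
  C_32 = −[(0.65)(-0.15) − (0.00)(-0.35)] = 0.0975
  C_33 = (0.65)(1.00) − (0.00)(-0.35) = 0.6500
det(I−A) = Σ_j (I−A)_1j·C_1j = (0.65)(0.8550) + (0.00)(0.3300) + (0.00)(0.2050) = 0.55575
adj(I−A) = Cᵀ =
  [ 0.8550   0.0000   0.0000]
  [ 0.3300   0.5850   0.0975]
  [ 0.2050   0.1950   0.6500]
(I − A)⁻¹ = adj(I−A) / det(I−A) ≈
  [   1.5385     0.0000     0.0000]
  [   0.5938     1.0526     0.1754]
  [   0.3689     0.3509     1.1696]
First solve x = (I − A)⁻¹ d = adj(I−A)·d / det(I−A); in particular x_E = (0.2050·800 + 0.1950·360 + 0.6500·740) / 0.55575 = 715.20 / 0.55575 ≈ 1286.910.
Intermediate flow from E to E: z_EE = a_EE · x_E = 0.10 × 715.20 / 0.55575 = 71.52 / 0.55575 ≈ 128.7.

z_EE = 128.7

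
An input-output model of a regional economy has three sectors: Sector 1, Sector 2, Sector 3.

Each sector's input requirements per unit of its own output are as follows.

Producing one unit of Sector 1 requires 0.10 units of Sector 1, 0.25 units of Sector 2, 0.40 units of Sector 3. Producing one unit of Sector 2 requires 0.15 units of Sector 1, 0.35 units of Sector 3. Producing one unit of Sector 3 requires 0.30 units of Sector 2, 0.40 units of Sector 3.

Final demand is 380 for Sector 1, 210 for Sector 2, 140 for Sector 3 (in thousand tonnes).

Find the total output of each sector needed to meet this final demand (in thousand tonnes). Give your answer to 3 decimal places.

x_1 = 526.667, x_2 = 626.667, x_3 = 950.000

I − A =
  [   0.90    -0.15     0.00]
  [  -0.25     1.00    -0.30]
  [  -0.40    -0.35     0.60]
Cofactors of I−A, C_ij = (−1)^(i+j)·(minor ij) (rows/columns in the sector order above):
  C_11 = (1.00)(0.60) − (-0.30)(-0.35) = 0.4950
  C_12 = −[(-0.25)(0.60) − (-0.30)(-0.40)] = 0.2700
  C_13 = (-0.25)(-0.35) − (1.00)(-0.40) = 0.4875
  C_21 = −[(-0.15)(0.60) − (0.00)(-0.35)] = 0.0900
  C_22 = (0.90)(0.60) − (0.00)(-0.40) = 0.5400
  C_23 = −[(0.90)(-0.35) − (-0.15)(-0.40)] = 0.3750
  C_31 = (-0.15)(-0.30) − (0.00)(1.00) = 0.0450
  C_32 = −[(0.90)(-0.30) − (0.00)(-0.25)] = 0.2700
  C_33 = (0.90)(1.00) − (-0.15)(-0.25) = 0.8625
det(I−A) = Σ_j (I−A)_1j·C_1j = (0.90)(0.4950) + (-0.15)(0.2700) + (0.00)(0.4875) = 0.4050
adj(I−A) = Cᵀ =
  [ 0.4950   0.0900   0.0450]
  [ 0.2700   0.5400   0.2700]
  [ 0.4875   0.3750   0.8625]
(I − A)⁻¹ = adj(I−A) / det(I−A) ≈
  [   1.2222     0.2222     0.1111]
  [   0.6667     1.3333     0.6667]
  [   1.2037     0.9259     2.1296]
x = (I − A)⁻¹ d = adj(I−A)·d / det(I−A), with det(I−A) = 0.4050:
  x_1 = (0.4950·380 + 0.0900·210 + 0.0450·140) / 0.4050 = 213.30 / 0.4050 ≈ 526.667
  x_2 = (0.2700·380 + 0.5400·210 + 0.2700·140) / 0.4050 = 253.80 / 0.4050 ≈ 626.667
  x_3 = (0.4875·380 + 0.3750·210 + 0.8625·140) / 0.4050 = 384.75 / 0.4050 = 950.000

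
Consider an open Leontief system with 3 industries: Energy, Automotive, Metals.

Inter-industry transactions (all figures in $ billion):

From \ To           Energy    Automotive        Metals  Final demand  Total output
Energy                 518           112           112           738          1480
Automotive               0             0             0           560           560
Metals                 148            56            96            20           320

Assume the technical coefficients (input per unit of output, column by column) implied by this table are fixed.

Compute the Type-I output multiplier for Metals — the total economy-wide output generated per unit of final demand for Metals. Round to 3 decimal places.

m_M = 2.381

Technical coefficients a_ij = z_ij / X_j:
  a_EE = 518/1480 = 0.35, a_AE = 0/1480 = 0.00, a_ME = 148/1480 = 0.10
  a_EA = 112/560 = 0.20, a_AA = 0/560 = 0.00, a_MA = 56/560 = 0.10
  a_EM = 112/320 = 0.35, a_AM = 0/320 = 0.00, a_MM = 96/320 = 0.30
I − A =
  [   0.65    -0.20    -0.35]
  [   0.00     1.00     0.00]
  [  -0.10    -0.10     0.70]
Cofactors of I−A, C_ij = (−1)^(i+j)·(minor ij) (rows/columns in the sector order above):
  C_11 = (1.00)(0.70) − (0.00)(-0.10) = 0.7000
  C_12 = −[(0.00)(0.70) − (0.00)(-0.10)] = 0.0000
  C_13 = (0.00)(-0.10) − (1.00)(-0.10) = 0.1000
  C_21 = −[(-0.20)(0.70) − (-0.35)(-0.10)] = 0.1750
  C_22 = (0.65)(0.70) − (-0.35)(-0.10) = 0.4200
  C_23 = −[(0.65)(-0.10) − (-0.20)(-0.10)] = 0.0850
  C_31 = (-0.20)(0.00) − (-0.35)(1.00) = 0.3500
  C_32 = −[(0.65)(0.00) − (-0.35)(0.00)] = 0.0000
  C_33 = (0.65)(1.00) − (-0.20)(0.00) = 0.6500
det(I−A) = Σ_j (I−A)_1j·C_1j = (0.65)(0.7000) + (-0.20)(0.0000) + (-0.35)(0.1000) = 0.4200
adj(I−A) = Cᵀ =
  [ 0.7000   0.1750   0.3500]
  [ 0.0000   0.4200   0.0000]
  [ 0.1000   0.0850   0.6500]
(I − A)⁻¹ = adj(I−A) / det(I−A) ≈
  [   1.6667     0.4167     0.8333]
  [   0.0000     1.0000     0.0000]
  [   0.2381     0.2024     1.5476]
The output multiplier for sector j is the column-j sum of the Leontief inverse (I − A)⁻¹ = adj(I−A) / det(I−A).
Column M of adj(I−A): (0.3500, 0.0000, 0.6500); det(I−A) = 0.4200.
m_M = (0.3500 + 0.0000 + 0.6500) / 0.4200 = 1.00 / 0.4200 ≈ 2.381.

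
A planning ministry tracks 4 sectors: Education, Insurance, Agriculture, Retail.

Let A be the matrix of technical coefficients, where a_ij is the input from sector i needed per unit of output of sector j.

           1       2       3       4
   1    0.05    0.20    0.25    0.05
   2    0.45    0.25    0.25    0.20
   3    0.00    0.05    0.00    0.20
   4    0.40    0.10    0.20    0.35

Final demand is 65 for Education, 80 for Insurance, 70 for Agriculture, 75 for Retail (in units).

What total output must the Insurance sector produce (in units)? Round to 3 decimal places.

I − A =
  [   0.95    -0.20    -0.25    -0.05]
  [  -0.45     0.75    -0.25    -0.20]
  [   0.00    -0.05     1.00    -0.20]
  [  -0.40    -0.10    -0.20     0.65]
Compute the cofactors C_ij = (−1)^(i+j)·(3×3 minor ij) of I−A; the adjugate is their transpose:
adj(I−A) = Cᵀ =
  [ 0.422375   0.140625   0.166125   0.126875]
  [ 0.374500   0.539500   0.285000   0.282500]
  [ 0.087625   0.064875   0.352375   0.135125]
  [ 0.344500   0.189500   0.254500   0.605000]
det(I−A) = Σ_j (I−A)_1j·C_1j = (0.95)(0.422375) + (-0.20)(0.374500) + (-0.25)(0.087625) + (-0.05)(0.344500) = 0.287225
(I − A)⁻¹ = adj(I−A) / det(I−A) ≈
  [   1.4705     0.4896     0.5784     0.4417]
  [   1.3039     1.8783     0.9923     0.9835]
  [   0.3051     0.2259     1.2268     0.4704]
  [   1.1994     0.6598     0.8861     2.1064]
x = (I − A)⁻¹ d = adj(I−A)·d / det(I−A), with det(I−A) = 0.287225:
  x_1 = (0.422375·65 + 0.140625·80 + 0.166125·70 + 0.126875·75) / 0.287225 = 59.84875 / 0.287225 ≈ 208.369
  x_2 = (0.374500·65 + 0.539500·80 + 0.285000·70 + 0.282500·75) / 0.287225 = 108.64 / 0.287225 ≈ 378.240
  x_3 = (0.087625·65 + 0.064875·80 + 0.352375·70 + 0.135125·75) / 0.287225 = 45.68625 / 0.287225 ≈ 159.061
  x_4 = (0.344500·65 + 0.189500·80 + 0.254500·70 + 0.605000·75) / 0.287225 = 100.7425 / 0.287225 ≈ 350.744

x_2 = 378.240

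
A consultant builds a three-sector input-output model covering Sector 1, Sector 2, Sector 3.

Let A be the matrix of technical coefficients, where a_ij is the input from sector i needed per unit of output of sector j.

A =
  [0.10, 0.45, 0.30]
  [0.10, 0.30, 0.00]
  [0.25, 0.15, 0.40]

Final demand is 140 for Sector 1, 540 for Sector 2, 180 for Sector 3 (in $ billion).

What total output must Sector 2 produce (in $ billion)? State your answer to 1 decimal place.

x_2 = 901.0

I − A =
  [   0.90    -0.45    -0.30]
  [  -0.10     0.70     0.00]
  [  -0.25    -0.15     0.60]
Cofactors of I−A, C_ij = (−1)^(i+j)·(minor ij) (rows/columns in the sector order above):
  C_11 = (0.70)(0.60) − (0.00)(-0.15) = 0.4200
  C_12 = −[(-0.10)(0.60) − (0.00)(-0.25)] = 0.0600
  C_13 = (-0.10)(-0.15) − (0.70)(-0.25) = 0.1900
  C_21 = −[(-0.45)(0.60) − (-0.30)(-0.15)] = 0.3150
  C_22 = (0.90)(0.60) − (-0.30)(-0.25) = 0.4650
  C_23 = −[(0.90)(-0.15) − (-0.45)(-0.25)] = 0.2475
  C_31 = (-0.45)(0.00) − (-0.30)(0.70) = 0.2100
  C_32 = −[(0.90)(0.00) − (-0.30)(-0.10)] = 0.0300
  C_33 = (0.90)(0.70) − (-0.45)(-0.10) = 0.5850
det(I−A) = Σ_j (I−A)_1j·C_1j = (0.90)(0.4200) + (-0.45)(0.0600) + (-0.30)(0.1900) = 0.2940
adj(I−A) = Cᵀ =
  [ 0.4200   0.3150   0.2100]
  [ 0.0600   0.4650   0.0300]
  [ 0.1900   0.2475   0.5850]
(I − A)⁻¹ = adj(I−A) / det(I−A) ≈
  [   1.4286     1.0714     0.7143]
  [   0.2041     1.5816     0.1020]
  [   0.6463     0.8418     1.9898]
x = (I − A)⁻¹ d = adj(I−A)·d / det(I−A), with det(I−A) = 0.2940:
  x_1 = (0.4200·140 + 0.3150·540 + 0.2100·180) / 0.2940 = 266.70 / 0.2940 ≈ 907.1
  x_2 = (0.0600·140 + 0.4650·540 + 0.0300·180) / 0.2940 = 264.90 / 0.2940 ≈ 901.0
  x_3 = (0.1900·140 + 0.2475·540 + 0.5850·180) / 0.2940 = 265.55 / 0.2940 ≈ 903.2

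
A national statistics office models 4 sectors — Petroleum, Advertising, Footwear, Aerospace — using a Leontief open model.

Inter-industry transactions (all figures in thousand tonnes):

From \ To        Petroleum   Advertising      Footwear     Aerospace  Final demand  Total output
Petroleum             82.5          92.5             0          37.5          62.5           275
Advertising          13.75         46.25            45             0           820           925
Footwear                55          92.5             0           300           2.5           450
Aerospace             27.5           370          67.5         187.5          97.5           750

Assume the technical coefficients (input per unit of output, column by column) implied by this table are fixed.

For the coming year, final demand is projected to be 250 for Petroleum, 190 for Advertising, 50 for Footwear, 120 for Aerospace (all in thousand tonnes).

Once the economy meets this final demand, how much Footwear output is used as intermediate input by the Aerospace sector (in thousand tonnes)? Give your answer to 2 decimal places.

z_34 = 167.64

Technical coefficients a_ij = z_ij / X_j:
  a_11 = 82.5/275 = 0.30, a_21 = 13.75/275 = 0.05, a_31 = 55/275 = 0.20, a_41 = 27.5/275 = 0.10
  a_12 = 92.5/925 = 0.10, a_22 = 46.25/925 = 0.05, a_32 = 92.5/925 = 0.10, a_42 = 370/925 = 0.40
  a_13 = 0/450 = 0.00, a_23 = 45/450 = 0.10, a_33 = 0/450 = 0.00, a_43 = 67.5/450 = 0.15
  a_14 = 37.5/750 = 0.05, a_24 = 0/750 = 0.00, a_34 = 300/750 = 0.40, a_44 = 187.5/750 = 0.25
I − A =
  [   0.70    -0.10     0.00    -0.05]
  [  -0.05     0.95    -0.10     0.00]
  [  -0.20    -0.10     1.00    -0.40]
  [  -0.10    -0.40    -0.15     0.75]
Compute the cofactors C_ij = (−1)^(i+j)·(3×3 minor ij) of I−A; the adjugate is their transpose:
adj(I−A) = Cᵀ =
  [ 0.632000   0.089750   0.016625   0.051000]
  [ 0.053500   0.476500   0.052375   0.031500]
  [ 0.192250   0.187000   0.489250   0.273750]
  [ 0.151250   0.303500   0.128000   0.651000]
det(I−A) = Σ_j (I−A)_1j·C_1j = (0.70)(0.632000) + (-0.10)(0.053500) + (0.00)(0.192250) + (-0.05)(0.151250) = 0.4294875
(I − A)⁻¹ = adj(I−A) / det(I−A) ≈
  [   1.4715     0.2090     0.0387     0.1187]
  [   0.1246     1.1095     0.1219     0.0733]
  [   0.4476     0.4354     1.1391     0.6374]
  [   0.3522     0.7067     0.2980     1.5158]
First solve x = (I − A)⁻¹ d = adj(I−A)·d / det(I−A); in particular x_4 = (0.151250·250 + 0.303500·190 + 0.128000·50 + 0.651000·120) / 0.4294875 = 179.9975 / 0.4294875 ≈ 419.0983.
Intermediate flow from 3 to 4: z_34 = a_34 · x_4 = 0.40 × 179.9975 / 0.4294875 = 71.999 / 0.4294875 ≈ 167.64.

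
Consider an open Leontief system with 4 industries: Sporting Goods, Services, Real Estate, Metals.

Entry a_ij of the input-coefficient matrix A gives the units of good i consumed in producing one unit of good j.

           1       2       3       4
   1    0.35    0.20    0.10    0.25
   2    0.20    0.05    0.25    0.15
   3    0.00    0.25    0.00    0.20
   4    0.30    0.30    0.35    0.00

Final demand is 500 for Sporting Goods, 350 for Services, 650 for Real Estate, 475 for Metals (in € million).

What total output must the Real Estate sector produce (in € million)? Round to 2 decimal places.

x_3 = 1479.82

I − A =
  [   0.65    -0.20    -0.10    -0.25]
  [  -0.20     0.95    -0.25    -0.15]
  [   0.00    -0.25     1.00    -0.20]
  [  -0.30    -0.30    -0.35     1.00]
Compute the cofactors C_ij = (−1)^(i+j)·(3×3 minor ij) of I−A; the adjugate is their transpose:
adj(I−A) = Cᵀ =
  [ 0.747875   0.313875   0.252875   0.284625]
  [ 0.246000   0.523500   0.219875   0.184000]
  [ 0.130250   0.194750   0.453000   0.152375]
  [ 0.343750   0.319375   0.300375   0.531875]
det(I−A) = Σ_j (I−A)_1j·C_1j = (0.65)(0.747875) + (-0.20)(0.246000) + (-0.10)(0.130250) + (-0.25)(0.343750) = 0.33795625
(I − A)⁻¹ = adj(I−A) / det(I−A) ≈
  [   2.2129     0.9287     0.7482     0.8422]
  [   0.7279     1.5490     0.6506     0.5444]
  [   0.3854     0.5763     1.3404     0.4509]
  [   1.0171     0.9450     0.8888     1.5738]
x = (I − A)⁻¹ d = adj(I−A)·d / det(I−A), with det(I−A) = 0.33795625:
  x_1 = (0.747875·500 + 0.313875·350 + 0.252875·650 + 0.284625·475) / 0.33795625 = 783.359375 / 0.33795625 ≈ 2317.93
  x_2 = (0.246000·500 + 0.523500·350 + 0.219875·650 + 0.184000·475) / 0.33795625 = 536.54375 / 0.33795625 ≈ 1587.61
  x_3 = (0.130250·500 + 0.194750·350 + 0.453000·650 + 0.152375·475) / 0.33795625 = 500.115625 / 0.33795625 ≈ 1479.82
  x_4 = (0.343750·500 + 0.319375·350 + 0.300375·650 + 0.531875·475) / 0.33795625 = 731.540625 / 0.33795625 ≈ 2164.60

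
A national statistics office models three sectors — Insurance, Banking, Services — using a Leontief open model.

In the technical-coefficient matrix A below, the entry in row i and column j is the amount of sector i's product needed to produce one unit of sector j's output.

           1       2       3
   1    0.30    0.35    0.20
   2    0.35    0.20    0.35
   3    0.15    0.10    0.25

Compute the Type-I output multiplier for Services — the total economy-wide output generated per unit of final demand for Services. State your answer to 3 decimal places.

I − A =
  [   0.70    -0.35    -0.20]
  [  -0.35     0.80    -0.35]
  [  -0.15    -0.10     0.75]
Cofactors of I−A, C_ij = (−1)^(i+j)·(minor ij) (rows/columns in the sector order above):
  C_11 = (0.80)(0.75) − (-0.35)(-0.10) = 0.5650
  C_12 = −[(-0.35)(0.75) − (-0.35)(-0.15)] = 0.3150
  C_13 = (-0.35)(-0.10) − (0.80)(-0.15) = 0.1550
  C_21 = −[(-0.35)(0.75) − (-0.20)(-0.10)] = 0.2825
  C_22 = (0.70)(0.75) − (-0.20)(-0.15) = 0.4950
  C_23 = −[(0.70)(-0.10) − (-0.35)(-0.15)] = 0.1225
  C_31 = (-0.35)(-0.35) − (-0.20)(0.80) = 0.2825
  C_32 = −[(0.70)(-0.35) − (-0.20)(-0.35)] = 0.3150
  C_33 = (0.70)(0.80) − (-0.35)(-0.35) = 0.4375
det(I−A) = Σ_j (I−A)_1j·C_1j = (0.70)(0.5650) + (-0.35)(0.3150) + (-0.20)(0.1550) = 0.25425
adj(I−A) = Cᵀ =
  [ 0.5650   0.2825   0.2825]
  [ 0.3150   0.4950   0.3150]
  [ 0.1550   0.1225   0.4375]
(I − A)⁻¹ = adj(I−A) / det(I−A) ≈
  [   2.2222     1.1111     1.1111]
  [   1.2389     1.9469     1.2389]
  [   0.6096     0.4818     1.7207]
The output multiplier for sector j is the column-j sum of the Leontief inverse (I − A)⁻¹ = adj(I−A) / det(I−A).
Column 3 of adj(I−A): (0.2825, 0.3150, 0.4375); det(I−A) = 0.25425.
m_3 = (0.2825 + 0.3150 + 0.4375) / 0.25425 = 1.035 / 0.25425 ≈ 4.071.

m_3 = 4.071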